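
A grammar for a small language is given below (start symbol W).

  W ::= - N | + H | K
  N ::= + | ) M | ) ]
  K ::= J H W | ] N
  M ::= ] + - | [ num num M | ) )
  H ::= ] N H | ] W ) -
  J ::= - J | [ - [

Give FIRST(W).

{ +, -, [, ] }

W ::= - N contributes {-}.
W ::= + H contributes {+}.
From W ::= K: add FIRST(K) = { -, [, ] }.
Union: FIRST(W) = { +, -, [, ] }.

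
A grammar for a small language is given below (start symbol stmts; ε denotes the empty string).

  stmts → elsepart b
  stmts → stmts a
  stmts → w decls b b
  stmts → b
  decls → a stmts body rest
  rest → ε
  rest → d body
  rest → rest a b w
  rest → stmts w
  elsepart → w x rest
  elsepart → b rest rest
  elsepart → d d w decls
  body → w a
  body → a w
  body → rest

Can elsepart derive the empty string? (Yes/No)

No

Nullable nonterminals: body, rest.
No production of elsepart has an RHS whose symbols are all nullable, so elsepart is not nullable.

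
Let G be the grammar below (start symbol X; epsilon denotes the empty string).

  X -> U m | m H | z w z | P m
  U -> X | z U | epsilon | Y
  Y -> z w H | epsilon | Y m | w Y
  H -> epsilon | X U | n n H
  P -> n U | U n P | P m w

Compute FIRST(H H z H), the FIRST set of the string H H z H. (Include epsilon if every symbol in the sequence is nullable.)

{ m, n, w, z }

Add FIRST(H)\{epsilon} = { m, n, w, z }; H is nullable, continue.
Add FIRST(H)\{epsilon} = { m, n, w, z }; H is nullable, continue.
z is a terminal; add {z} and stop.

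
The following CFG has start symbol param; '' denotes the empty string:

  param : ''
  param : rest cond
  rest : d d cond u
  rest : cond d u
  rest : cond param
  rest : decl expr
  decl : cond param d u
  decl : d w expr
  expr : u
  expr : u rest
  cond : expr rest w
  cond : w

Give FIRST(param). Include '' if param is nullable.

param : '' contributes ''.
From param : rest cond: add FIRST(rest) = { d, u, w }.
Union: FIRST(param) = { d, u, w, '' }.

{ d, u, w, '' }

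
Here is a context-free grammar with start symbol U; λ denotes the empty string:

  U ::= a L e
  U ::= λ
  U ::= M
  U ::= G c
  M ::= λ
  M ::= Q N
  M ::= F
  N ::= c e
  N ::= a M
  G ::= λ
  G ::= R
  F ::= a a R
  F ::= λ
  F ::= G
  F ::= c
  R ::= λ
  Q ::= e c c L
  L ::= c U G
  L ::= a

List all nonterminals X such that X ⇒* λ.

{ F, G, M, R, U }

Directly nullable (have an λ-production): U, M, G, F, R.
No other nonterminal has a production whose RHS symbols are all nullable.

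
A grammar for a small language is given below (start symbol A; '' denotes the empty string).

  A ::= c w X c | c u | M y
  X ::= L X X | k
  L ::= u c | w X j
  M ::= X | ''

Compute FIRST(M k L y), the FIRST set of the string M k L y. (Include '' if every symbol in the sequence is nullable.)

{ k, u, w }

Add FIRST(M)\{''} = { k, u, w }; M is nullable, continue.
k is a terminal; add {k} and stop.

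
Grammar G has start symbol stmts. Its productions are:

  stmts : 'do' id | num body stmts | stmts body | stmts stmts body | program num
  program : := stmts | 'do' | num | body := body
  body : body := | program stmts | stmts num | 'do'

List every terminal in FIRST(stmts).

stmts : 'do' id contributes {'do'}.
stmts : num body stmts contributes {num}.
From stmts : stmts body: add FIRST(stmts) = { 'do', :=, num }.
From stmts : stmts stmts body: add FIRST(stmts) = { 'do', :=, num }.
From stmts : program num: add FIRST(program) = { 'do', :=, num }.
Union: FIRST(stmts) = { 'do', :=, num }.

{ 'do', :=, num }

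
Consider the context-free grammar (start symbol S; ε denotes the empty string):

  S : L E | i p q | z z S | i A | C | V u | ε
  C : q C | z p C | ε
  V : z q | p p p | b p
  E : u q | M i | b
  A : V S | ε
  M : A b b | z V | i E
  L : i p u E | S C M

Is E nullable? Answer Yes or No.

No

Nullable nonterminals: A, C, S.
No production of E has an RHS whose symbols are all nullable, so E is not nullable.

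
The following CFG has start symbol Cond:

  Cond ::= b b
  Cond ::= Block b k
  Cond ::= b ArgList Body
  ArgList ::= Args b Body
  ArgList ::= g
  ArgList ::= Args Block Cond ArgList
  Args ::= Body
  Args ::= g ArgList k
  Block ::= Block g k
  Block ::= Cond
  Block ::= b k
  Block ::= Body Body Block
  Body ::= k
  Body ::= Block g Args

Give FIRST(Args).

{ b, g, k }

From Args ::= Body: add FIRST(Body) = { b, k }.
Args ::= g ArgList k contributes {g}.
Union: FIRST(Args) = { b, g, k }.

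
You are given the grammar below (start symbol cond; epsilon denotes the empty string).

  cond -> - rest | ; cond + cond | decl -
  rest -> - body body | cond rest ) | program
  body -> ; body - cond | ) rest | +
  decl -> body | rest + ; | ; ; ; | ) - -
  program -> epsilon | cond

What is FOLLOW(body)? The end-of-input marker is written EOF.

{ EOF, ), +, -, ; }

In rest -> - body body: add FIRST(body) = { ), +, ; }.
In rest -> - body body: body is at the end, add FOLLOW(rest) = { EOF, ), +, -, ; }.
In body -> ; body - cond: add FIRST(- cond) = { - }.
In decl -> body: body is at the end, add FOLLOW(decl) = { - }.
Union: FOLLOW(body) = { EOF, ), +, -, ; }.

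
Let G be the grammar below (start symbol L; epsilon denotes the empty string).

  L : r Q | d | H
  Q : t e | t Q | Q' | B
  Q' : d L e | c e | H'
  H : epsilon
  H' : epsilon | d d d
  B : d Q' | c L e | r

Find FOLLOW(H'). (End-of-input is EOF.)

In Q' : H': H' is at the end, add FOLLOW(Q') = { EOF, e }.
Union: FOLLOW(H') = { EOF, e }.

{ EOF, e }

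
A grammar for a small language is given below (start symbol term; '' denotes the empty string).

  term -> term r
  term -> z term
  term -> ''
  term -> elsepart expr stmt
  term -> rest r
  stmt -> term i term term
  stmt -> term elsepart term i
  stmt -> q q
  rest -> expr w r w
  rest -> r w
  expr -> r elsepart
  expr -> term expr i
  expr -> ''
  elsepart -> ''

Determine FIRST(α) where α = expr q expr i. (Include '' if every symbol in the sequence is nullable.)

{ i, q, r, w, z }

Add FIRST(expr)\{''} = { i, q, r, w, z }; expr is nullable, continue.
q is a terminal; add {q} and stop.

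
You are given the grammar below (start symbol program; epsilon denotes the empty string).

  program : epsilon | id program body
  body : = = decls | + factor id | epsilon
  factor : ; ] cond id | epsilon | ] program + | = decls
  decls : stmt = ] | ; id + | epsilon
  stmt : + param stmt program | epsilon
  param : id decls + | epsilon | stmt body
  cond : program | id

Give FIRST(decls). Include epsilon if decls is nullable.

From decls : stmt = ]: stmt nullable, take FIRST(stmt) ∪ {=} = { +, = }.
decls : ; id + contributes {;}.
decls : epsilon contributes epsilon.
Union: FIRST(decls) = { +, ;, =, epsilon }.

{ +, ;, =, epsilon }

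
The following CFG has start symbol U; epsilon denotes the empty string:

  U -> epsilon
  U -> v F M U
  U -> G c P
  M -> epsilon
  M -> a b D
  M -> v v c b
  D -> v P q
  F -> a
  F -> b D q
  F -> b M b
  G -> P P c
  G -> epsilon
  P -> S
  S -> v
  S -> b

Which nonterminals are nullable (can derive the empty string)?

{ G, M, U }

Directly nullable (have an epsilon-production): U, M, G.
No other nonterminal has a production whose RHS symbols are all nullable.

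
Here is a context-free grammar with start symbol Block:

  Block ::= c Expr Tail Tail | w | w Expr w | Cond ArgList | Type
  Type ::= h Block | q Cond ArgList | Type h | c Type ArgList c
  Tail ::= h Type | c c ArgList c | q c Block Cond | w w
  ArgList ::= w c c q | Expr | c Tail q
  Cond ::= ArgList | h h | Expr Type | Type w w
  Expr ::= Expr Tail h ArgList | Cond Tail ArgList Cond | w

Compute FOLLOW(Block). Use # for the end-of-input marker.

Block is the start symbol, so # ∈ FOLLOW(Block).
In Type ::= h Block: Block is at the end, add FOLLOW(Type) = { #, c, h, q, w }.
In Tail ::= q c Block Cond: add FIRST(Cond) = { c, h, q, w }.
Union: FOLLOW(Block) = { #, c, h, q, w }.

{ #, c, h, q, w }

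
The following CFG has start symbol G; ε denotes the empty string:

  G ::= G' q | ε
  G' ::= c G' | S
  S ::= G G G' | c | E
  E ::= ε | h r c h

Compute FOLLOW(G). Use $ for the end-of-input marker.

G is the start symbol, so $ ∈ FOLLOW(G).
In S ::= G G G': add FIRST(G G')\{ε} = { c, h, q }.
  Since G G' is nullable, also add FOLLOW(S) = { q }.
In S ::= G G G': add FIRST(G')\{ε} = { c, h, q }.
  Since G' is nullable, also add FOLLOW(S) = { q }.
Union: FOLLOW(G) = { $, c, h, q }.

{ $, c, h, q }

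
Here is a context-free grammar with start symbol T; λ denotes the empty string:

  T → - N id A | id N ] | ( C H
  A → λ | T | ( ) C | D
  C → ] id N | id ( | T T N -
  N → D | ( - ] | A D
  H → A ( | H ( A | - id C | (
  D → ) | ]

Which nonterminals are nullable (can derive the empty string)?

Directly nullable (have an λ-production): A.
No other nonterminal has a production whose RHS symbols are all nullable.

{ A }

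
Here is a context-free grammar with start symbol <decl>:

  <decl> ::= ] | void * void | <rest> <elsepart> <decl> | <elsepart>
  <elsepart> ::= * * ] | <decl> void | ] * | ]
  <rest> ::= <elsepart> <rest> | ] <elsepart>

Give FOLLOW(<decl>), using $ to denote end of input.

<decl> is the start symbol, so $ ∈ FOLLOW(<decl>).
In <decl> ::= <rest> <elsepart> <decl>: <decl> is at the end, add FOLLOW(<decl>) = { $, void }.
In <elsepart> ::= <decl> void: add FIRST(void) = { void }.
Union: FOLLOW(<decl>) = { $, void }.

{ $, void }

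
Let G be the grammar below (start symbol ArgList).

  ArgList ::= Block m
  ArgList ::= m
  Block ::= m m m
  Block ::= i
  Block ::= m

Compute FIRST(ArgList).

{ i, m }

From ArgList ::= Block m: add FIRST(Block) = { i, m }.
ArgList ::= m contributes {m}.
Union: FIRST(ArgList) = { i, m }.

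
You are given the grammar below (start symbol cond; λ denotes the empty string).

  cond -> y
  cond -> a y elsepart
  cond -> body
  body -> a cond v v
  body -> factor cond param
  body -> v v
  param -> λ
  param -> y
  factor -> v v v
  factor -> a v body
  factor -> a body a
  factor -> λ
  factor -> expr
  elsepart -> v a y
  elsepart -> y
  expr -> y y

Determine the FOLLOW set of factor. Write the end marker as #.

{ a, v, y }

In body -> factor cond param: add FIRST(cond param) = { a, v, y }.
Union: FOLLOW(factor) = { a, v, y }.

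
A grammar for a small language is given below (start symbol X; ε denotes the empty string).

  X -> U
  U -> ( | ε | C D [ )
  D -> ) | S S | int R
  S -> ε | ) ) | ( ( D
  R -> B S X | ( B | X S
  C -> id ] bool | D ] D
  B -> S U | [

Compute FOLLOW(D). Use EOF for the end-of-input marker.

In U -> C D [ ): add FIRST([ )) = { [ }.
In S -> ( ( D: D is at the end, add FOLLOW(S) = { (, ), [, ], id, int }.
In C -> D ] D: add FIRST(] D) = { ] }.
In C -> D ] D: D is at the end, add FOLLOW(C) = { (, ), [, int }.
Union: FOLLOW(D) = { (, ), [, ], id, int }.

{ (, ), [, ], id, int }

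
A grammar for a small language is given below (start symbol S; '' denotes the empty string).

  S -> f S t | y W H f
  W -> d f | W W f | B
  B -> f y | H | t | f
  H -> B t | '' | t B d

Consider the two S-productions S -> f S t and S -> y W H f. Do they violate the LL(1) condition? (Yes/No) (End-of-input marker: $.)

FIRST(f S t) = { f } and FIRST(y W H f) = { y }.
The FIRST sets are disjoint and neither alternative is nullable — no conflict.

No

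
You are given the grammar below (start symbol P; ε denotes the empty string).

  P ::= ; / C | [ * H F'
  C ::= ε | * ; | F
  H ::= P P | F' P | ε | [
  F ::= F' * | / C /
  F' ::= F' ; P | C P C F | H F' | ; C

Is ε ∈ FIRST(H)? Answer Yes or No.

H has an ε-production, so H ⇒ ε.

Yes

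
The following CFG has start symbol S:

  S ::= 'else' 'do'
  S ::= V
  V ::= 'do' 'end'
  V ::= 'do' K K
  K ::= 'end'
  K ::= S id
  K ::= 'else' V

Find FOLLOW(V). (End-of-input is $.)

{ $, 'do', 'else', 'end', id }

In S ::= V: V is at the end, add FOLLOW(S) = { $, id }.
In K ::= 'else' V: V is at the end, add FOLLOW(K) = { $, 'do', 'else', 'end', id }.
Union: FOLLOW(V) = { $, 'do', 'else', 'end', id }.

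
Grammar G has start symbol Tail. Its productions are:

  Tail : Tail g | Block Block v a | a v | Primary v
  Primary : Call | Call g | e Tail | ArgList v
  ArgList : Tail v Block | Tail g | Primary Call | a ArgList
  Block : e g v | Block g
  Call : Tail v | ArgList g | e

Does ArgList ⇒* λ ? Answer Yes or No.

No nonterminal in this grammar is nullable.
No production of ArgList has an RHS whose symbols are all nullable, so ArgList is not nullable.

No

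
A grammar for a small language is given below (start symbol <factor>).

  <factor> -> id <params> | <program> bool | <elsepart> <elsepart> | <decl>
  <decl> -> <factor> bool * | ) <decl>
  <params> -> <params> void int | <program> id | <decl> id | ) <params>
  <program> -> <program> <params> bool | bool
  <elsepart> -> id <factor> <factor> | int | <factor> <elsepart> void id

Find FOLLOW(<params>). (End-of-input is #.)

In <factor> -> id <params>: <params> is at the end, add FOLLOW(<factor>) = { #, ), bool, id, int, void }.
In <params> -> <params> void int: add FIRST(void int) = { void }.
In <params> -> ) <params>: <params> is at the end, add FOLLOW(<params>) = { #, ), bool, id, int, void }.
In <program> -> <program> <params> bool: add FIRST(bool) = { bool }.
Union: FOLLOW(<params>) = { #, ), bool, id, int, void }.

{ #, ), bool, id, int, void }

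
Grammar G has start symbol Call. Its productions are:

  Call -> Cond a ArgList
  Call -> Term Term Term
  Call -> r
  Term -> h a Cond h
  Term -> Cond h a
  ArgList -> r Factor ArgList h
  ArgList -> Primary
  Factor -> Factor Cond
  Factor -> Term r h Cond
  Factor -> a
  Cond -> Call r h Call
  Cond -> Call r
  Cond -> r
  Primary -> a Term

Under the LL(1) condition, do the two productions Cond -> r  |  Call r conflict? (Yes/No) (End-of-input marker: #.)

FIRST(r) = { r } and FIRST(Call r) = { h, r }.
Both contain r, so the two alternatives are not disjoint — LL(1) conflict.

Yes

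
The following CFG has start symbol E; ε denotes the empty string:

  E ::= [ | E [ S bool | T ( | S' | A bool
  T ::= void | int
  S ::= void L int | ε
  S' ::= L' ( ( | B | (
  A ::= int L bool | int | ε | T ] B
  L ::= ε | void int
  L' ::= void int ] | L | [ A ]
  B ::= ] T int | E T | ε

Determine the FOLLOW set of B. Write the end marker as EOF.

{ EOF, [, ], bool, int, void }

In S' ::= B: B is at the end, add FOLLOW(S') = { EOF, [, int, void }.
In A ::= T ] B: B is at the end, add FOLLOW(A) = { ], bool }.
Union: FOLLOW(B) = { EOF, [, ], bool, int, void }.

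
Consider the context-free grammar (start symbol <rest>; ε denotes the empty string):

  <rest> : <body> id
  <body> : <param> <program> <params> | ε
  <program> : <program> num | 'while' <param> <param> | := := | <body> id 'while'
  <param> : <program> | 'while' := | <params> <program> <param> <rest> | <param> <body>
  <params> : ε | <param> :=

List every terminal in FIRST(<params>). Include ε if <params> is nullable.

<params> : ε contributes ε.
From <params> : <param> :=: add FIRST(<param>) = { 'while', :=, id }.
Union: FIRST(<params>) = { 'while', :=, id, ε }.

{ 'while', :=, id, ε }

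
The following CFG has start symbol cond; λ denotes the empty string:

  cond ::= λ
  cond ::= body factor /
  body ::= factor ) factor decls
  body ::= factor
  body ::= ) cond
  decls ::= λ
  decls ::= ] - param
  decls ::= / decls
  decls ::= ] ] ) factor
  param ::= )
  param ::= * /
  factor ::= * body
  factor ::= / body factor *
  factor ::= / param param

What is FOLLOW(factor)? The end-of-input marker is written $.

{ ), *, /, ] }

In cond ::= body factor /: add FIRST(/) = { / }.
In body ::= factor ) factor decls: add FIRST() factor decls) = { ) }.
In body ::= factor ) factor decls: add FIRST(decls)\{λ} = { /, ] }.
  Since decls is nullable, also add FOLLOW(body) = { ), *, /, ] }.
In body ::= factor: factor is at the end, add FOLLOW(body) = { ), *, /, ] }.
In decls ::= ] ] ) factor: factor is at the end, add FOLLOW(decls) = { ), *, /, ] }.
In factor ::= / body factor *: add FIRST(*) = { * }.
Union: FOLLOW(factor) = { ), *, /, ] }.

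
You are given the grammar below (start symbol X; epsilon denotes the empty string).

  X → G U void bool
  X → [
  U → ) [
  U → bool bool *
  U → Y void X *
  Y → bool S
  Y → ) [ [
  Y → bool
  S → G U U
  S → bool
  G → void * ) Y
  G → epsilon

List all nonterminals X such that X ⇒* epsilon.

{ G }

Directly nullable (have an epsilon-production): G.
No other nonterminal has a production whose RHS symbols are all nullable.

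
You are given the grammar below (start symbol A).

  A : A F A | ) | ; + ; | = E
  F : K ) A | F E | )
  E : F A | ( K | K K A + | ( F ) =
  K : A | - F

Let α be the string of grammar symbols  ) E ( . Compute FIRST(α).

{ ) }

) is a terminal; add {)} and stop.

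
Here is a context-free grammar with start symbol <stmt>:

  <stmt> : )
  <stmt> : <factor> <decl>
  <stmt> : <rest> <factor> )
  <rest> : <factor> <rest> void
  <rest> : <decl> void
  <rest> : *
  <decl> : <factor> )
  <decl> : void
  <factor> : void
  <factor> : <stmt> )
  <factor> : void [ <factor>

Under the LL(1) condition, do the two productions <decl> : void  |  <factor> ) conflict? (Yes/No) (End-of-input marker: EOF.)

Yes

FIRST(void) = { void } and FIRST(<factor> )) = { ), *, void }.
Both contain void, so the two alternatives are not disjoint — LL(1) conflict.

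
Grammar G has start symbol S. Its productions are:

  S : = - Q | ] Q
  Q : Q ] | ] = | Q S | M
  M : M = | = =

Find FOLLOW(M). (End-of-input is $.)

{ $, =, ] }

In Q : M: M is at the end, add FOLLOW(Q) = { $, =, ] }.
In M : M =: add FIRST(=) = { = }.
Union: FOLLOW(M) = { $, =, ] }.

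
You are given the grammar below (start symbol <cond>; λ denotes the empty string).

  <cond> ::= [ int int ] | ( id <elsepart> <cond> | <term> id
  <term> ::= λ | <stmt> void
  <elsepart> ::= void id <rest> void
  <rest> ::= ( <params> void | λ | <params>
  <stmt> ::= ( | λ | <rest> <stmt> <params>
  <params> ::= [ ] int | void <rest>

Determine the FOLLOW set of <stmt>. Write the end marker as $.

In <term> ::= <stmt> void: add FIRST(void) = { void }.
In <stmt> ::= <rest> <stmt> <params>: add FIRST(<params>) = { [, void }.
Union: FOLLOW(<stmt>) = { [, void }.

{ [, void }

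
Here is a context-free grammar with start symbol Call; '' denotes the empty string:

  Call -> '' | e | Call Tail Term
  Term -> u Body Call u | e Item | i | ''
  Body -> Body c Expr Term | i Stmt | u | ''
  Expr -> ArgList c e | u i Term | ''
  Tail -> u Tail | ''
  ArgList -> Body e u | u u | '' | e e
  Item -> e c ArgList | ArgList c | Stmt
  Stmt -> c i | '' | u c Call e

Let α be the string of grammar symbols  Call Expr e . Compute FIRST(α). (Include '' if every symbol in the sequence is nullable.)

Add FIRST(Call)\{''} = { e, i, u }; Call is nullable, continue.
Add FIRST(Expr)\{''} = { c, e, i, u }; Expr is nullable, continue.
e is a terminal; add {e} and stop.

{ c, e, i, u }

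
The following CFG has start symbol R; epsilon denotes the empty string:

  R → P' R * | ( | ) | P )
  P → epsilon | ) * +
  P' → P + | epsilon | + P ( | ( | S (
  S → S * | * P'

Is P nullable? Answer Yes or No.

P has an epsilon-production, so P ⇒ epsilon.

Yes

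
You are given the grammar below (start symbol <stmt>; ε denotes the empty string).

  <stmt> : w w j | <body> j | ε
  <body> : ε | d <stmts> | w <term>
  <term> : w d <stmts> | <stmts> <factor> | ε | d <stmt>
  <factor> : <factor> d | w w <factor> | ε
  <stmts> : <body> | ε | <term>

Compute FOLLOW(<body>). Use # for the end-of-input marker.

{ d, j, w }

In <stmt> : <body> j: add FIRST(j) = { j }.
In <stmts> : <body>: <body> is at the end, add FOLLOW(<stmts>) = { d, j, w }.
Union: FOLLOW(<body>) = { d, j, w }.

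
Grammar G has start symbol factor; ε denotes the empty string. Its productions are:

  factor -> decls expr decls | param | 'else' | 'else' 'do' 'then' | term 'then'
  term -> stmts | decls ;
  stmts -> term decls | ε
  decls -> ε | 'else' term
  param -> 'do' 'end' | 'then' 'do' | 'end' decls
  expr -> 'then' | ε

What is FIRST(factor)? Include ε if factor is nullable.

{ 'do', 'else', 'end', 'then', ;, ε }

From factor -> decls expr decls: decls, expr, decls nullable, take FIRST(decls) ∪ FIRST(expr) ∪ FIRST(decls) = { 'else', 'then' }; also ε since the whole RHS is nullable.
From factor -> param: add FIRST(param) = { 'do', 'end', 'then' }.
factor -> 'else' contributes {'else'}.
factor -> 'else' 'do' 'then' contributes {'else'}.
From factor -> term 'then': term nullable, take FIRST(term) ∪ {'then'} = { 'else', 'then', ; }.
Union: FIRST(factor) = { 'do', 'else', 'end', 'then', ;, ε }.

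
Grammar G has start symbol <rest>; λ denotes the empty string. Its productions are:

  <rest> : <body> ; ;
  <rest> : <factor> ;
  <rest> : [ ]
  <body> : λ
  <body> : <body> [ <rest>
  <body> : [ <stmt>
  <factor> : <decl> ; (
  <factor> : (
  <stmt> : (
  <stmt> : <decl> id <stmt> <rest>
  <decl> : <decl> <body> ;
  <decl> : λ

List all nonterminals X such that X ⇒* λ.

{ <body>, <decl> }

Directly nullable (have an λ-production): <body>, <decl>.
No other nonterminal has a production whose RHS symbols are all nullable.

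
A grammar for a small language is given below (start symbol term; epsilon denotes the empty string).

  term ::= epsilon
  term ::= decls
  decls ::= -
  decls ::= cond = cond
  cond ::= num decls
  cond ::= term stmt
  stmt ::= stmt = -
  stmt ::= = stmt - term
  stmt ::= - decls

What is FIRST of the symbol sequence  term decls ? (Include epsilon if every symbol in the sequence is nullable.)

Add FIRST(term)\{epsilon} = { -, =, num }; term is nullable, continue.
Add FIRST(decls) = { -, =, num }; decls is not nullable, stop.

{ -, =, num }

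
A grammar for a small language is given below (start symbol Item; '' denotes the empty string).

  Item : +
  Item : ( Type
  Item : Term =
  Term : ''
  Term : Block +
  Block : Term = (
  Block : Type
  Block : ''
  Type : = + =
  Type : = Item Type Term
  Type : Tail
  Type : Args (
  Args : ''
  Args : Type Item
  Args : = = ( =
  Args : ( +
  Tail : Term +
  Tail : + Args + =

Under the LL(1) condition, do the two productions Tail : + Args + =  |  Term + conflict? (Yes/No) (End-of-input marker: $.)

Yes

FIRST(+ Args + =) = { + } and FIRST(Term +) = { (, +, = }.
Both contain +, so the two alternatives are not disjoint — LL(1) conflict.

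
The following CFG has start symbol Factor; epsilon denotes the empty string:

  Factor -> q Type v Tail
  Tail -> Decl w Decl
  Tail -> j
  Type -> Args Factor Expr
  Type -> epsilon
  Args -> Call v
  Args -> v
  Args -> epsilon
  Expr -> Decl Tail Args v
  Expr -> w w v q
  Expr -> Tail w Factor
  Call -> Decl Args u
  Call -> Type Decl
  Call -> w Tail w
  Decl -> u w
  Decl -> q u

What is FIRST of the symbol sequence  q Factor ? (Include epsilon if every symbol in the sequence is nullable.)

q is a terminal; add {q} and stop.

{ q }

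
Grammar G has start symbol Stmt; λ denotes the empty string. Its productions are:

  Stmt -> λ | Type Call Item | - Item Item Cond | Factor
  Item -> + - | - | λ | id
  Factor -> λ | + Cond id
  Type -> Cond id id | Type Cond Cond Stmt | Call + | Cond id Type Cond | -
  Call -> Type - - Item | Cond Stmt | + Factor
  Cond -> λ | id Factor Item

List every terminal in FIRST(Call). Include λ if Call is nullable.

{ +, -, id, λ }

From Call -> Type - - Item: add FIRST(Type) = { +, -, id }.
From Call -> Cond Stmt: Cond, Stmt nullable, take FIRST(Cond) ∪ FIRST(Stmt) = { +, -, id }; also λ since the whole RHS is nullable.
Call -> + Factor contributes {+}.
Union: FIRST(Call) = { +, -, id, λ }.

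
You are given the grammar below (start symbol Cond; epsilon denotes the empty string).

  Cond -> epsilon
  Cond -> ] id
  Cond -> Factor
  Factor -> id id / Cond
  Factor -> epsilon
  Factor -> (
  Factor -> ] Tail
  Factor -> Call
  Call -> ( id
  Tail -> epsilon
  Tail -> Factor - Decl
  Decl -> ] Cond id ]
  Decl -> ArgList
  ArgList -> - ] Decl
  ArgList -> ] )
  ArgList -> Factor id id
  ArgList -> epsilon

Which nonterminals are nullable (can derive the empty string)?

{ ArgList, Cond, Decl, Factor, Tail }

Directly nullable (have an epsilon-production): Cond, Factor, Tail, ArgList.
Decl -> ArgList with every symbol nullable, so Decl is nullable.
No other nonterminal has a production whose RHS symbols are all nullable.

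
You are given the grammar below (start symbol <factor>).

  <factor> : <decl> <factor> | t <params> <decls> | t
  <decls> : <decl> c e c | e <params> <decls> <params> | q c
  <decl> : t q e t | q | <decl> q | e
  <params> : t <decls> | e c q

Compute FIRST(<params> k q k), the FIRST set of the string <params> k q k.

Add FIRST(<params>) = { e, t }; <params> is not nullable, stop.

{ e, t }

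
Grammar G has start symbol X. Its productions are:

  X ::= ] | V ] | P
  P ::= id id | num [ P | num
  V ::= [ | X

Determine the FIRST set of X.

{ [, ], id, num }

X ::= ] contributes {]}.
From X ::= V ]: add FIRST(V) = { [, ], id, num }.
From X ::= P: add FIRST(P) = { id, num }.
Union: FIRST(X) = { [, ], id, num }.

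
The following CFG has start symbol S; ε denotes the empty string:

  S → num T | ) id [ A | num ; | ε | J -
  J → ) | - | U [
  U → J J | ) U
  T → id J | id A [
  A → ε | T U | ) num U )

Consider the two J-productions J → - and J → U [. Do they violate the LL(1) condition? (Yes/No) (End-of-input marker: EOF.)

FIRST(-) = { - } and FIRST(U [) = { ), - }.
Both contain -, so the two alternatives are not disjoint — LL(1) conflict.

Yes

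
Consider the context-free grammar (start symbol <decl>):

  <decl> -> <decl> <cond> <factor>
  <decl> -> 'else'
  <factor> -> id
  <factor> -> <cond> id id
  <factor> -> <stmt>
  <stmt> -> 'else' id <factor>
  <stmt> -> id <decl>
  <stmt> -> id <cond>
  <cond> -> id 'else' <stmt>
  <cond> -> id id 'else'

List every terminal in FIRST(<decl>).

From <decl> -> <decl> <cond> <factor>: add FIRST(<decl>) = { 'else' }.
<decl> -> 'else' contributes {'else'}.
Union: FIRST(<decl>) = { 'else' }.

{ 'else' }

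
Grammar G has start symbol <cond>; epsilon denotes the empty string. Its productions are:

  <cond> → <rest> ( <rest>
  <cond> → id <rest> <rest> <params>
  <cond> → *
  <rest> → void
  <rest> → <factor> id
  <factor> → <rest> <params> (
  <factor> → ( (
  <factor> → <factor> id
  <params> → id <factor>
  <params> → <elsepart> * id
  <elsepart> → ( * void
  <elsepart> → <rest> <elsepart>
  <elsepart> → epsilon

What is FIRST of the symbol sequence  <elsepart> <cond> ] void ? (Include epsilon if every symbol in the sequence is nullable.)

{ (, *, id, void }

Add FIRST(<elsepart>)\{epsilon} = { (, void }; <elsepart> is nullable, continue.
Add FIRST(<cond>) = { (, *, id, void }; <cond> is not nullable, stop.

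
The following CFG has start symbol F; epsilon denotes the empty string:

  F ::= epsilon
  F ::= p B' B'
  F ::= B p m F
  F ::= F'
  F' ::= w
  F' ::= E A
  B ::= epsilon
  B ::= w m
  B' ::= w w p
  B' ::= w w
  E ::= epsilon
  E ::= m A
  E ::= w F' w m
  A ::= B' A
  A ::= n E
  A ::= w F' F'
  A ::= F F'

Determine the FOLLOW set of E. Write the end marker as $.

In F' ::= E A: add FIRST(A) = { m, n, p, w }.
In A ::= n E: E is at the end, add FOLLOW(A) = { $, m, n, p, w }.
Union: FOLLOW(E) = { $, m, n, p, w }.

{ $, m, n, p, w }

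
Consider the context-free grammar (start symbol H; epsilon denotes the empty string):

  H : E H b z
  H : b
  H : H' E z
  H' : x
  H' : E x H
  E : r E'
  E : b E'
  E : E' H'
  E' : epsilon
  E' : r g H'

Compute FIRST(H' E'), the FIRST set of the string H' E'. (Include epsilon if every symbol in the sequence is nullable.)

{ b, r, x }

Add FIRST(H') = { b, r, x }; H' is not nullable, stop.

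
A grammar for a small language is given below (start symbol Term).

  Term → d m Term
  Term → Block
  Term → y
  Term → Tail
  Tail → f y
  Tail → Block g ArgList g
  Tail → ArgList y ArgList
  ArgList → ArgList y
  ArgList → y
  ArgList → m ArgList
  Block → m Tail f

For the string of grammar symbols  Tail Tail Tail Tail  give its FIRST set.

{ f, m, y }

Add FIRST(Tail) = { f, m, y }; Tail is not nullable, stop.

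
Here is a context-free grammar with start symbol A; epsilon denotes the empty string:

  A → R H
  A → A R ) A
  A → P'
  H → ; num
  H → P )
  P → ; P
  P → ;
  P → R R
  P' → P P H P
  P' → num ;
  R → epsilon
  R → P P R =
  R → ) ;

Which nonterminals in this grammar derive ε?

{ P, R }

Directly nullable (have an epsilon-production): R.
P → R R with every symbol nullable, so P is nullable.
No other nonterminal has a production whose RHS symbols are all nullable.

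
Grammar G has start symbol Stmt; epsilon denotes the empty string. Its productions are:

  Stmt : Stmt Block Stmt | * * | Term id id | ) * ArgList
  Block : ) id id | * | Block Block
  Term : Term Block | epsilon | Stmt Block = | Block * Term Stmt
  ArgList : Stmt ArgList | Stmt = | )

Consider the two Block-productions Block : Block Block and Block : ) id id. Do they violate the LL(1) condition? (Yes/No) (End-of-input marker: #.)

FIRST(Block Block) = { ), * } and FIRST() id id) = { ) }.
Both contain ), so the two alternatives are not disjoint — LL(1) conflict.

Yes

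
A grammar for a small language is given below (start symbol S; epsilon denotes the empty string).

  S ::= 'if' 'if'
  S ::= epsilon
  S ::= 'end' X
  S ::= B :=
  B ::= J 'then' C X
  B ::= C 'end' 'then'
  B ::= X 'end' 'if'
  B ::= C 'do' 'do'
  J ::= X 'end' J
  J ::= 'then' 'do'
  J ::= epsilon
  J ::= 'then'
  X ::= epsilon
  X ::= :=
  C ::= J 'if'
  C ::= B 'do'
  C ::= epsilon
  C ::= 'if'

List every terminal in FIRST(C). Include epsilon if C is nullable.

{ 'do', 'end', 'if', 'then', :=, epsilon }

From C ::= J 'if': J nullable, take FIRST(J) ∪ {'if'} = { 'end', 'if', 'then', := }.
From C ::= B 'do': add FIRST(B) = { 'do', 'end', 'if', 'then', := }.
C ::= epsilon contributes epsilon.
C ::= 'if' contributes {'if'}.
Union: FIRST(C) = { 'do', 'end', 'if', 'then', :=, epsilon }.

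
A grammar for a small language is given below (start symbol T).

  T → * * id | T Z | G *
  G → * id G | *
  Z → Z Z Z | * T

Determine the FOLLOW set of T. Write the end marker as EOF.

T is the start symbol, so EOF ∈ FOLLOW(T).
In T → T Z: add FIRST(Z) = { * }.
In Z → * T: T is at the end, add FOLLOW(Z) = { EOF, * }.
Union: FOLLOW(T) = { EOF, * }.

{ EOF, * }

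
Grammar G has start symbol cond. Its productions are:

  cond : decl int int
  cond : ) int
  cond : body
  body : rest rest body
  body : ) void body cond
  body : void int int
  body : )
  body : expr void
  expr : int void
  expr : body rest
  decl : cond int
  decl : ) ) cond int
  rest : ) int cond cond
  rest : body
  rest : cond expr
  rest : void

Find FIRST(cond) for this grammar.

From cond : decl int int: add FIRST(decl) = { ), int, void }.
cond : ) int contributes {)}.
From cond : body: add FIRST(body) = { ), int, void }.
Union: FIRST(cond) = { ), int, void }.

{ ), int, void }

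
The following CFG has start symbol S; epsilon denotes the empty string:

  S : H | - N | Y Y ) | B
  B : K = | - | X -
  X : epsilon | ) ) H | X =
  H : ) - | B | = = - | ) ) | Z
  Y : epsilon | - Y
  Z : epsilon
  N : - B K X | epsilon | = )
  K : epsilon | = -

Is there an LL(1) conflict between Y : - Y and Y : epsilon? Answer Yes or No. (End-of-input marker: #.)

Yes

FIRST(- Y) = { - } and FIRST(epsilon) = { epsilon }.
The second alternative is nullable and FOLLOW(Y) = { ), - } shares - with FIRST of the first — conflict.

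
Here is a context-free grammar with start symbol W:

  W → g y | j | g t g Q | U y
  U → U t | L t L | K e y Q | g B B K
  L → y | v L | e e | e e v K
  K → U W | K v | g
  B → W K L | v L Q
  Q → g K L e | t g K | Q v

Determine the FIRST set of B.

From B → W K L: add FIRST(W) = { e, g, j, v, y }.
B → v L Q contributes {v}.
Union: FIRST(B) = { e, g, j, v, y }.

{ e, g, j, v, y }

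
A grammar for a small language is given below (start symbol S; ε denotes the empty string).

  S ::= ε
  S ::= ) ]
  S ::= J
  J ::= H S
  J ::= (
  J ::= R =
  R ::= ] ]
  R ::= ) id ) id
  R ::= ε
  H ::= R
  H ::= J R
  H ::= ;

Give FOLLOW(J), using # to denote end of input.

{ #, (, ), ;, =, ] }

In S ::= J: J is at the end, add FOLLOW(S) = { #, (, ), ;, =, ] }.
In H ::= J R: add FIRST(R)\{ε} = { ), ] }.
  Since R is nullable, also add FOLLOW(H) = { #, (, ), ;, =, ] }.
Union: FOLLOW(J) = { #, (, ), ;, =, ] }.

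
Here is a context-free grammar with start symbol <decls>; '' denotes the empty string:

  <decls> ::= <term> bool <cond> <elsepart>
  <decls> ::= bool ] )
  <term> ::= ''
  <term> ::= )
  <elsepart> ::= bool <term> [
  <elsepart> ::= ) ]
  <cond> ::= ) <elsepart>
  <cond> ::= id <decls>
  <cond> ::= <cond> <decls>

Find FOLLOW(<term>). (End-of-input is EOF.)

{ [, bool }

In <decls> ::= <term> bool <cond> <elsepart>: add FIRST(bool <cond> <elsepart>) = { bool }.
In <elsepart> ::= bool <term> [: add FIRST([) = { [ }.
Union: FOLLOW(<term>) = { [, bool }.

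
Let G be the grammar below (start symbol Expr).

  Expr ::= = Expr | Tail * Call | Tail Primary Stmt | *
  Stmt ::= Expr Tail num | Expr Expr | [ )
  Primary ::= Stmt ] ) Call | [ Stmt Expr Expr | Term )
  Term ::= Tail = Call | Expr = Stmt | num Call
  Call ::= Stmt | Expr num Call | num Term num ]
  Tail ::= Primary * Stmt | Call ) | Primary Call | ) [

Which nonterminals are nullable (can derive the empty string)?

{ } (none)

No nonterminal has an empty production or an RHS whose symbols are all nullable.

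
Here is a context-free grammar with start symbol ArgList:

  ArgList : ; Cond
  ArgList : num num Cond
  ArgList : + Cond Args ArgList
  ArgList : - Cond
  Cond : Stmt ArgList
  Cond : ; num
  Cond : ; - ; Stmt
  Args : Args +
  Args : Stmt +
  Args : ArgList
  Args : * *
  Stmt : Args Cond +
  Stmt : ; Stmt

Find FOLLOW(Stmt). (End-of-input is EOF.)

{ EOF, *, +, -, ;, num }

In Cond : Stmt ArgList: add FIRST(ArgList) = { +, -, ;, num }.
In Cond : ; - ; Stmt: Stmt is at the end, add FOLLOW(Cond) = { EOF, *, +, -, ;, num }.
In Args : Stmt +: add FIRST(+) = { + }.
In Stmt : ; Stmt: Stmt is at the end, add FOLLOW(Stmt) = { EOF, *, +, -, ;, num }.
Union: FOLLOW(Stmt) = { EOF, *, +, -, ;, num }.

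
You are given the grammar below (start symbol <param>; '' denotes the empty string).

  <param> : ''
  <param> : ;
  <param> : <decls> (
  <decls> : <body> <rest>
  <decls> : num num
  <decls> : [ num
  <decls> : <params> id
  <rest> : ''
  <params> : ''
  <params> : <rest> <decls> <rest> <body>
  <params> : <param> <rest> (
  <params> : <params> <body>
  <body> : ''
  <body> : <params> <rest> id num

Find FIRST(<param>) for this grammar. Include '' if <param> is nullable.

{ (, ;, [, id, num, '' }

<param> : '' contributes ''.
<param> : ; contributes {;}.
From <param> : <decls> (: <decls> nullable, take FIRST(<decls>) ∪ {(} = { (, ;, [, id, num }.
Union: FIRST(<param>) = { (, ;, [, id, num, '' }.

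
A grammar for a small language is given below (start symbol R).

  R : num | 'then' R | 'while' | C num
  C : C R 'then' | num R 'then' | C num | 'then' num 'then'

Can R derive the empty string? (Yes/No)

No nonterminal in this grammar is nullable.
No production of R has an RHS whose symbols are all nullable, so R is not nullable.

No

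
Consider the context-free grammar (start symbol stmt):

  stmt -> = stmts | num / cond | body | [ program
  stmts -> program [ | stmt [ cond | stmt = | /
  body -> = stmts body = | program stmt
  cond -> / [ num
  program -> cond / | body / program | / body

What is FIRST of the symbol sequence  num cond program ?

{ num }

num is a terminal; add {num} and stop.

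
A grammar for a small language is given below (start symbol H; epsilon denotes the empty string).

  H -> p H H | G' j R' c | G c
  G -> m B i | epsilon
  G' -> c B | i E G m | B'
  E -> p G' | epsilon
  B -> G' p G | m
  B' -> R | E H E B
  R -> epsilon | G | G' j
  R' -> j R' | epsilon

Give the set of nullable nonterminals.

{ B', E, G, G', R, R' }

Directly nullable (have an epsilon-production): G, E, R, R'.
B' -> R with every symbol nullable, so B' is nullable.
G' -> B' with every symbol nullable, so G' is nullable.
No other nonterminal has a production whose RHS symbols are all nullable.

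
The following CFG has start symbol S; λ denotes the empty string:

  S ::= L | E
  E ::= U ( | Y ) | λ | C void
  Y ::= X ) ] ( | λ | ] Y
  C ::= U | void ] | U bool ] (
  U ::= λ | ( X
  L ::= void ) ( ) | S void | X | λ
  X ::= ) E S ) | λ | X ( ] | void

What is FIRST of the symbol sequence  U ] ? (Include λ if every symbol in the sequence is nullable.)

Add FIRST(U)\{λ} = { ( }; U is nullable, continue.
] is a terminal; add {]} and stop.

{ (, ] }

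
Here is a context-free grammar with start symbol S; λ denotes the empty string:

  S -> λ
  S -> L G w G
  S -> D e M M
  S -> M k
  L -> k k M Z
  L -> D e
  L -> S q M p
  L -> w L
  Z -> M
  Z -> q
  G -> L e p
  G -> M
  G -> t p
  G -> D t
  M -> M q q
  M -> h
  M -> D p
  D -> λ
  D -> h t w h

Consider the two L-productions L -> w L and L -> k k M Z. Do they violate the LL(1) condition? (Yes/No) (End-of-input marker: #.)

No

FIRST(w L) = { w } and FIRST(k k M Z) = { k }.
The FIRST sets are disjoint and neither alternative is nullable — no conflict.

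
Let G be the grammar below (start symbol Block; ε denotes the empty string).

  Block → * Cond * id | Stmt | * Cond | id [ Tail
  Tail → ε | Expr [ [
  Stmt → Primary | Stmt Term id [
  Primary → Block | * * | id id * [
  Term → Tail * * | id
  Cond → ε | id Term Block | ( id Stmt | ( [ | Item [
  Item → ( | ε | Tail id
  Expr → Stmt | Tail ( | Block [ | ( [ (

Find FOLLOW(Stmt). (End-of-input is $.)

{ $, (, *, [, id }

In Block → Stmt: Stmt is at the end, add FOLLOW(Block) = { $, (, *, [, id }.
In Stmt → Stmt Term id [: add FIRST(Term id [) = { (, *, id }.
In Cond → ( id Stmt: Stmt is at the end, add FOLLOW(Cond) = { $, (, *, [, id }.
In Expr → Stmt: Stmt is at the end, add FOLLOW(Expr) = { [ }.
Union: FOLLOW(Stmt) = { $, (, *, [, id }.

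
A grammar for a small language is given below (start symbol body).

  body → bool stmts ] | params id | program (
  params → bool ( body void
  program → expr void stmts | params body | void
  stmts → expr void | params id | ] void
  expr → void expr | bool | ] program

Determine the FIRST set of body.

body → bool stmts ] contributes {bool}.
From body → params id: add FIRST(params) = { bool }.
From body → program (: add FIRST(program) = { ], bool, void }.
Union: FIRST(body) = { ], bool, void }.

{ ], bool, void }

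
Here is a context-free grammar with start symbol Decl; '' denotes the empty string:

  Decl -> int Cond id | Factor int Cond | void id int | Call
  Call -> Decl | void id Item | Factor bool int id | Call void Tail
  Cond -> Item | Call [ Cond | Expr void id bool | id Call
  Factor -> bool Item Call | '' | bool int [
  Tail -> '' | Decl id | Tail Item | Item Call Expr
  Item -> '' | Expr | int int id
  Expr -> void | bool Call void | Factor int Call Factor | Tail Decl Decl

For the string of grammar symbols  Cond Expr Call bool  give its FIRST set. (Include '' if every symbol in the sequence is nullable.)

{ bool, id, int, void }

Add FIRST(Cond)\{''} = { bool, id, int, void }; Cond is nullable, continue.
Add FIRST(Expr) = { bool, int, void }; Expr is not nullable, stop.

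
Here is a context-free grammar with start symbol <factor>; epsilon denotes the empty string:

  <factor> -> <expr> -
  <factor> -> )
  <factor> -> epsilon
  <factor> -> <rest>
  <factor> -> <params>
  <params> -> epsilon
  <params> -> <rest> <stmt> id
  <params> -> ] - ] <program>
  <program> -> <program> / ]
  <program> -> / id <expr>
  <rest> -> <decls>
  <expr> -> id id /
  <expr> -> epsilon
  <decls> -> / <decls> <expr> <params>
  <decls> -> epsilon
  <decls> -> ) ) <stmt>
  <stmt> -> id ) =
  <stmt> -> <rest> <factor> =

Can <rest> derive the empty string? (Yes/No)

<rest> -> <decls> and each of <decls> is nullable, so <rest> ⇒* epsilon.

Yes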